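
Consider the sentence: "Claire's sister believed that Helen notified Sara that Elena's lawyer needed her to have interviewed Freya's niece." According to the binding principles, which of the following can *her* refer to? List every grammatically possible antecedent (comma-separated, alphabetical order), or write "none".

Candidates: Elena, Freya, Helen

Elena, Helen

*her* is a pronoun; Principle B requires it to be free in its binding domain — the clause headed by 'needed'.
— Elena: possessor inside the subject DP of the clause headed by 'needed'; does not c-command the pronoun — Principle B does not apply; allowed.
— Freya: possessor inside the object DP of the clause headed by 'interviewed'; is c-commanded by the pronoun; coreference would bind this R-expression — blocked (Principle C).
— Helen: subject of the clause headed by 'notified'; c-commands the pronoun but lies outside its binding domain — allowed.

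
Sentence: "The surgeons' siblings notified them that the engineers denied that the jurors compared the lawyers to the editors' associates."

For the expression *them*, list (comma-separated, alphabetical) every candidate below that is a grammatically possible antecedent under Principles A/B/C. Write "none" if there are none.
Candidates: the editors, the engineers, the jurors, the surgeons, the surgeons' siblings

the surgeons

*them* is a pronoun; Principle B requires it to be free in its binding domain — the matrix clause.
— the editors: possessor inside the second object DP of the clause headed by 'compared'; is c-commanded by the pronoun; coreference would bind this R-expression — blocked (Principle C).
— the engineers: subject of the clause headed by 'denied'; is c-commanded by the pronoun; coreference would bind this R-expression — blocked (Principle C).
— the jurors: subject of the clause headed by 'compared'; is c-commanded by the pronoun; coreference would bind this R-expression — blocked (Principle C).
— the surgeons: possessor inside the subject DP of the matrix clause; does not c-command the pronoun — Principle B does not apply; allowed.
— the surgeons' siblings: subject of the matrix clause; c-commands the pronoun within its binding domain — blocked (Principle B).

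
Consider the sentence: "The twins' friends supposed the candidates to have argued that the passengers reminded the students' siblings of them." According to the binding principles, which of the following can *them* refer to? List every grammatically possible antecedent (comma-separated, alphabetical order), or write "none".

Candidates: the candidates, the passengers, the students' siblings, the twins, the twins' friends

the candidates, the twins, the twins' friends

*them* is a pronoun; Principle B requires it to be free in its binding domain — the clause headed by 'reminded'.
— the candidates: subject of the clause headed by 'argued'; c-commands the pronoun but lies outside its binding domain — allowed.
— the passengers: subject of the clause headed by 'reminded'; c-commands the pronoun within its binding domain — blocked (Principle B).
— the students' siblings: object of the clause headed by 'reminded'; c-commands the pronoun within its binding domain — blocked (Principle B).
— the twins: possessor inside the subject DP of the matrix clause; does not c-command the pronoun — Principle B does not apply; allowed.
— the twins' friends: subject of the matrix clause; c-commands the pronoun but lies outside its binding domain — allowed.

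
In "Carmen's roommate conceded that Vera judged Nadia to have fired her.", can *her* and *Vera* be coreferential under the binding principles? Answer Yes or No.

Yes

*Vera* is an R-expression; Principle C requires it to be free (not bound by any c-commanding expression).
— her: object of the clause headed by 'fired'; the pronoun does not c-command the R-expression — coreference allowed.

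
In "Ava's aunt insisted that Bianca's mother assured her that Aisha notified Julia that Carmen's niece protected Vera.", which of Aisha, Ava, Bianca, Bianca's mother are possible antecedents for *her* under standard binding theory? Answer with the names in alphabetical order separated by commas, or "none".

*her* is a pronoun; Principle B requires it to be free in its binding domain — the clause headed by 'assured'.
— Aisha: subject of the clause headed by 'notified'; is c-commanded by the pronoun; coreference would bind this R-expression — blocked (Principle C).
— Ava: possessor inside the subject DP of the matrix clause; does not c-command the pronoun — Principle B does not apply; allowed.
— Bianca: possessor inside the subject DP of the clause headed by 'assured'; does not c-command the pronoun — Principle B does not apply; allowed.
— Bianca's mother: subject of the clause headed by 'assured'; c-commands the pronoun within its binding domain — blocked (Principle B).

Ava, Bianca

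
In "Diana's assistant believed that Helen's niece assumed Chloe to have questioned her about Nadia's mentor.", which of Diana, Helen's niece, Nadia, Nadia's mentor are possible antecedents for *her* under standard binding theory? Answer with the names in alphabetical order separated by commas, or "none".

*her* is a pronoun; Principle B requires it to be free in its binding domain — the clause headed by 'questioned'.
— Diana: possessor inside the subject DP of the matrix clause; does not c-command the pronoun — Principle B does not apply; allowed.
— Helen's niece: subject of the clause headed by 'assumed'; c-commands the pronoun but lies outside its binding domain — allowed.
— Nadia: possessor inside the second object DP of the clause headed by 'questioned'; is c-commanded by the pronoun; coreference would bind this R-expression — blocked (Principle C).
— Nadia's mentor: second object of the clause headed by 'questioned'; is c-commanded by the pronoun; coreference would bind this R-expression — blocked (Principle C).

Diana, Helen's niece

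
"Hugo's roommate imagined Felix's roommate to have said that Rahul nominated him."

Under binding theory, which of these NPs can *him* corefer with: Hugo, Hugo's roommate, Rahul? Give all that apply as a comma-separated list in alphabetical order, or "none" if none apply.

Hugo, Hugo's roommate

*him* is a pronoun; Principle B requires it to be free in its binding domain — the clause headed by 'nominated'.
— Hugo: possessor inside the subject DP of the matrix clause; does not c-command the pronoun — Principle B does not apply; allowed.
— Hugo's roommate: subject of the matrix clause; c-commands the pronoun but lies outside its binding domain — allowed.
— Rahul: subject of the clause headed by 'nominated'; c-commands the pronoun within its binding domain — blocked (Principle B).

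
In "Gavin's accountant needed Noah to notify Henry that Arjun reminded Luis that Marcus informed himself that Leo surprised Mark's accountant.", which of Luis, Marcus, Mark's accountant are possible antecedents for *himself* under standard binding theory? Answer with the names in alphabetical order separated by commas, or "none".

Marcus

*himself* is a reflexive; Principle A requires it to be bound within its binding domain — the clause headed by 'informed'.
— Luis: object of the clause headed by 'reminded'; c-commands the reflexive but lies outside its binding domain — cannot bind it (Principle A).
— Marcus: subject of the clause headed by 'informed'; c-commands the reflexive within its binding domain — allowed (Principle A).
— Mark's accountant: object of the clause headed by 'surprised'; does not c-command the reflexive — cannot bind it (Principle A).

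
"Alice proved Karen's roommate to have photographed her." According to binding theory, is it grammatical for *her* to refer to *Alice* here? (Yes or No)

*Alice* is an R-expression; Principle C requires it to be free (not bound by any c-commanding expression).
— her: object of the clause headed by 'photographed'; the pronoun does not c-command the R-expression — coreference allowed.

Yes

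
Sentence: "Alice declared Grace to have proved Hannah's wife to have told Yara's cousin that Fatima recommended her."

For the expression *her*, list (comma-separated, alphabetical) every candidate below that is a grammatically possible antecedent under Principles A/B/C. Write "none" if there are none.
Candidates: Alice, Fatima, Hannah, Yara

*her* is a pronoun; Principle B requires it to be free in its binding domain — the clause headed by 'recommended'.
— Alice: subject of the matrix clause; c-commands the pronoun but lies outside its binding domain — allowed.
— Fatima: subject of the clause headed by 'recommended'; c-commands the pronoun within its binding domain — blocked (Principle B).
— Hannah: possessor inside the subject DP of the clause headed by 'told'; does not c-command the pronoun — Principle B does not apply; allowed.
— Yara: possessor inside the object DP of the clause headed by 'told'; does not c-command the pronoun — Principle B does not apply; allowed.

Alice, Hannah, Yara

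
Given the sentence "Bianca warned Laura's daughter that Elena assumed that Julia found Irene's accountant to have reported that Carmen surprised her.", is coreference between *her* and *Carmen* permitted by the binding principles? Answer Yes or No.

*her* is a pronoun; Principle B requires it to be free in its binding domain — the clause headed by 'surprised'.
— Carmen: subject of the clause headed by 'surprised'; c-commands the pronoun within its binding domain — blocked (Principle B).

No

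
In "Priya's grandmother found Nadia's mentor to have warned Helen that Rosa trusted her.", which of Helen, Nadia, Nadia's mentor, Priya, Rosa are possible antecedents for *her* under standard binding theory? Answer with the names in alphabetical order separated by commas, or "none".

*her* is a pronoun; Principle B requires it to be free in its binding domain — the clause headed by 'trusted'.
— Helen: object of the clause headed by 'warned'; c-commands the pronoun but lies outside its binding domain — allowed.
— Nadia: possessor inside the subject DP of the clause headed by 'warned'; does not c-command the pronoun — Principle B does not apply; allowed.
— Nadia's mentor: subject of the clause headed by 'warned'; c-commands the pronoun but lies outside its binding domain — allowed.
— Priya: possessor inside the subject DP of the matrix clause; does not c-command the pronoun — Principle B does not apply; allowed.
— Rosa: subject of the clause headed by 'trusted'; c-commands the pronoun within its binding domain — blocked (Principle B).

Helen, Nadia, Nadia's mentor, Priya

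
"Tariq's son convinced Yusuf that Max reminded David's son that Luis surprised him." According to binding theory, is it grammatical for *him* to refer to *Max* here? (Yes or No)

*Max* is an R-expression; Principle C requires it to be free (not bound by any c-commanding expression).
— him: object of the clause headed by 'surprised'; the pronoun does not c-command the R-expression — coreference allowed.

Yes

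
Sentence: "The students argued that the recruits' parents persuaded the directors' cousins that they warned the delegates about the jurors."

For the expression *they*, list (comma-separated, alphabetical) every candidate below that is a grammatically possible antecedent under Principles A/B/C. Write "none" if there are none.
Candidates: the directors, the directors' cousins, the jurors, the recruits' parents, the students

*they* is a pronoun; Principle B requires it to be free in its binding domain — the clause headed by 'warned'.
— the directors: possessor inside the object DP of the clause headed by 'persuaded'; does not c-command the pronoun — Principle B does not apply; allowed.
— the directors' cousins: object of the clause headed by 'persuaded'; c-commands the pronoun but lies outside its binding domain — allowed.
— the jurors: second object of the clause headed by 'warned'; is c-commanded by the pronoun; coreference would bind this R-expression — blocked (Principle C).
— the recruits' parents: subject of the clause headed by 'persuaded'; c-commands the pronoun but lies outside its binding domain — allowed.
— the students: subject of the matrix clause; c-commands the pronoun but lies outside its binding domain — allowed.

the directors, the directors' cousins, the recruits' parents, the students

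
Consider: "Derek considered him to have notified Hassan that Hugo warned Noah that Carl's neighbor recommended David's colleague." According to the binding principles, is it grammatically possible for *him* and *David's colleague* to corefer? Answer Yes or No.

No

*him* is a pronoun; Principle B requires it to be free in its binding domain — the matrix clause.
— David's colleague: object of the clause headed by 'recommended'; is c-commanded by the pronoun; coreference would bind this R-expression — blocked (Principle C).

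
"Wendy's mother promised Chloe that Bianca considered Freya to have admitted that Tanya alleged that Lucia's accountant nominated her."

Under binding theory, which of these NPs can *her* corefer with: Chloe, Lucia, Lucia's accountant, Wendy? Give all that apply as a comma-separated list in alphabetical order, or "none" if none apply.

Chloe, Lucia, Wendy

*her* is a pronoun; Principle B requires it to be free in its binding domain — the clause headed by 'nominated'.
— Chloe: object of the matrix clause; c-commands the pronoun but lies outside its binding domain — allowed.
— Lucia: possessor inside the subject DP of the clause headed by 'nominated'; does not c-command the pronoun — Principle B does not apply; allowed.
— Lucia's accountant: subject of the clause headed by 'nominated'; c-commands the pronoun within its binding domain — blocked (Principle B).
— Wendy: possessor inside the subject DP of the matrix clause; does not c-command the pronoun — Principle B does not apply; allowed.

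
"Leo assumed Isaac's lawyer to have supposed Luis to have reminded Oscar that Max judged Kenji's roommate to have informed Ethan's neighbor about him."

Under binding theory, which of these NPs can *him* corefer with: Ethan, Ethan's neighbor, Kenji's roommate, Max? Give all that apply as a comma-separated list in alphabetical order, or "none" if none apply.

*him* is a pronoun; Principle B requires it to be free in its binding domain — the clause headed by 'informed'.
— Ethan: possessor inside the object DP of the clause headed by 'informed'; does not c-command the pronoun — Principle B does not apply; allowed.
— Ethan's neighbor: object of the clause headed by 'informed'; c-commands the pronoun within its binding domain — blocked (Principle B).
— Kenji's roommate: subject of the clause headed by 'informed'; c-commands the pronoun within its binding domain — blocked (Principle B).
— Max: subject of the clause headed by 'judged'; c-commands the pronoun but lies outside its binding domain — allowed.

Ethan, Max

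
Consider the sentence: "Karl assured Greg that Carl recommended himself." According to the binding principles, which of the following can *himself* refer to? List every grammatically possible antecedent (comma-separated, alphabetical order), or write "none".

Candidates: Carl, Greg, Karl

*himself* is a reflexive; Principle A requires it to be bound within its binding domain — the clause headed by 'recommended'.
— Carl: subject of the clause headed by 'recommended'; c-commands the reflexive within its binding domain — allowed (Principle A).
— Greg: object of the matrix clause; c-commands the reflexive but lies outside its binding domain — cannot bind it (Principle A).
— Karl: subject of the matrix clause; c-commands the reflexive but lies outside its binding domain — cannot bind it (Principle A).

Carl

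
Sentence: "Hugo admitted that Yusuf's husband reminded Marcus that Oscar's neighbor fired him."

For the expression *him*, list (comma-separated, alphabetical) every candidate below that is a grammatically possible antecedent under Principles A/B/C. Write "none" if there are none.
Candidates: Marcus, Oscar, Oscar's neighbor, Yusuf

*him* is a pronoun; Principle B requires it to be free in its binding domain — the clause headed by 'fired'.
— Marcus: object of the clause headed by 'reminded'; c-commands the pronoun but lies outside its binding domain — allowed.
— Oscar: possessor inside the subject DP of the clause headed by 'fired'; does not c-command the pronoun — Principle B does not apply; allowed.
— Oscar's neighbor: subject of the clause headed by 'fired'; c-commands the pronoun within its binding domain — blocked (Principle B).
— Yusuf: possessor inside the subject DP of the clause headed by 'reminded'; does not c-command the pronoun — Principle B does not apply; allowed.

Marcus, Oscar, Yusuf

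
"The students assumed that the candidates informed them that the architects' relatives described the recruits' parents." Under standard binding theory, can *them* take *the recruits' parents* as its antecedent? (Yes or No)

No

*them* is a pronoun; Principle B requires it to be free in its binding domain — the clause headed by 'informed'.
— the recruits' parents: object of the clause headed by 'described'; is c-commanded by the pronoun; coreference would bind this R-expression — blocked (Principle C).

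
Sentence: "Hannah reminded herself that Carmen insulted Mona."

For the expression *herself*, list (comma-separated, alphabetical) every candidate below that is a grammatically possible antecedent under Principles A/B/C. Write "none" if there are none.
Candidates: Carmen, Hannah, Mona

Hannah

*herself* is a reflexive; Principle A requires it to be bound within its binding domain — the matrix clause.
— Carmen: subject of the clause headed by 'insulted'; does not c-command the reflexive — cannot bind it (Principle A).
— Hannah: subject of the matrix clause; c-commands the reflexive within its binding domain — allowed (Principle A).
— Mona: object of the clause headed by 'insulted'; does not c-command the reflexive — cannot bind it (Principle A).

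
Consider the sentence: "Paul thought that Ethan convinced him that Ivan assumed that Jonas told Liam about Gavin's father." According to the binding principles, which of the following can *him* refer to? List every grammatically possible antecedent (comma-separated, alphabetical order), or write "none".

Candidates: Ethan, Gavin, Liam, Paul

*him* is a pronoun; Principle B requires it to be free in its binding domain — the clause headed by 'convinced'.
— Ethan: subject of the clause headed by 'convinced'; c-commands the pronoun within its binding domain — blocked (Principle B).
— Gavin: possessor inside the second object DP of the clause headed by 'told'; is c-commanded by the pronoun; coreference would bind this R-expression — blocked (Principle C).
— Liam: object of the clause headed by 'told'; is c-commanded by the pronoun; coreference would bind this R-expression — blocked (Principle C).
— Paul: subject of the matrix clause; c-commands the pronoun but lies outside its binding domain — allowed.

Paul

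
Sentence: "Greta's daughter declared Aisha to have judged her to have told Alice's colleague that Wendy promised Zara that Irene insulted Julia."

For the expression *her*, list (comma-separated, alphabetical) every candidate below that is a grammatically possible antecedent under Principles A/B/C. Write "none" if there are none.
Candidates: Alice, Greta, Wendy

Greta

*her* is a pronoun; Principle B requires it to be free in its binding domain — the clause headed by 'judged'.
— Alice: possessor inside the object DP of the clause headed by 'told'; is c-commanded by the pronoun; coreference would bind this R-expression — blocked (Principle C).
— Greta: possessor inside the subject DP of the matrix clause; does not c-command the pronoun — Principle B does not apply; allowed.
— Wendy: subject of the clause headed by 'promised'; is c-commanded by the pronoun; coreference would bind this R-expression — blocked (Principle C).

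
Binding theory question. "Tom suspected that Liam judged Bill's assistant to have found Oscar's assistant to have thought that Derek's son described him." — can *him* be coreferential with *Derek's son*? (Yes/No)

No

*him* is a pronoun; Principle B requires it to be free in its binding domain — the clause headed by 'described'.
— Derek's son: subject of the clause headed by 'described'; c-commands the pronoun within its binding domain — blocked (Principle B).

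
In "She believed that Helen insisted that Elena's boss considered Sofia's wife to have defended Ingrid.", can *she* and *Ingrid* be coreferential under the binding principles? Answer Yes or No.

*Ingrid* is an R-expression; Principle C requires it to be free (not bound by any c-commanding expression).
— she: subject of the matrix clause; the pronoun c-commands the R-expression — coreference blocked (Principle C).

No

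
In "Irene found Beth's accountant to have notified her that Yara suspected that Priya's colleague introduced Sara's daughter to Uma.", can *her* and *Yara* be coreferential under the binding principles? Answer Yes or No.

*Yara* is an R-expression; Principle C requires it to be free (not bound by any c-commanding expression).
— her: object of the clause headed by 'notified'; the pronoun c-commands the R-expression — coreference blocked (Principle C).

No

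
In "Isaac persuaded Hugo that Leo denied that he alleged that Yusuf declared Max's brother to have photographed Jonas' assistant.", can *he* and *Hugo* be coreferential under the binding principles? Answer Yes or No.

*Hugo* is an R-expression; Principle C requires it to be free (not bound by any c-commanding expression).
— he: subject of the clause headed by 'alleged'; the pronoun does not c-command the R-expression — coreference allowed.

Yes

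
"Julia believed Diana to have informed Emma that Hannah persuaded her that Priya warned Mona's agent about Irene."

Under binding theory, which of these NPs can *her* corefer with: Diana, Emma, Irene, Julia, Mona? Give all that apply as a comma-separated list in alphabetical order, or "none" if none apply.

Diana, Emma, Julia

*her* is a pronoun; Principle B requires it to be free in its binding domain — the clause headed by 'persuaded'.
— Diana: subject of the clause headed by 'informed'; c-commands the pronoun but lies outside its binding domain — allowed.
— Emma: object of the clause headed by 'informed'; c-commands the pronoun but lies outside its binding domain — allowed.
— Irene: second object of the clause headed by 'warned'; is c-commanded by the pronoun; coreference would bind this R-expression — blocked (Principle C).
— Julia: subject of the matrix clause; c-commands the pronoun but lies outside its binding domain — allowed.
— Mona: possessor inside the object DP of the clause headed by 'warned'; is c-commanded by the pronoun; coreference would bind this R-expression — blocked (Principle C).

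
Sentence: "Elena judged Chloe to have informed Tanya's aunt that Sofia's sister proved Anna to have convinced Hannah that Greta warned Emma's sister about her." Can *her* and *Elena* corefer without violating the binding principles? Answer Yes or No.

Yes

*Elena* is an R-expression; Principle C requires it to be free (not bound by any c-commanding expression).
— her: second object of the clause headed by 'warned'; the pronoun does not c-command the R-expression — coreference allowed.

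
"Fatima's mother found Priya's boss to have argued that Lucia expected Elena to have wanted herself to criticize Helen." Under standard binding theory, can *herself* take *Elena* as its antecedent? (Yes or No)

Yes

*herself* is a reflexive; Principle A requires it to be bound within its binding domain — the clause headed by 'wanted'.
— Elena: subject of the clause headed by 'wanted'; c-commands the reflexive within its binding domain — allowed (Principle A).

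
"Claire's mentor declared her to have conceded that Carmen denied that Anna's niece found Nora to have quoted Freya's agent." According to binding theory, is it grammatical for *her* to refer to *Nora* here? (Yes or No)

No

*Nora* is an R-expression; Principle C requires it to be free (not bound by any c-commanding expression).
— her: subject of the clause headed by 'conceded'; the pronoun c-commands the R-expression — coreference blocked (Principle C).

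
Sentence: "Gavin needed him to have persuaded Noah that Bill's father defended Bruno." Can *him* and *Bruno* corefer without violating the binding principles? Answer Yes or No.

No

*Bruno* is an R-expression; Principle C requires it to be free (not bound by any c-commanding expression).
— him: subject of the clause headed by 'persuaded'; the pronoun c-commands the R-expression — coreference blocked (Principle C).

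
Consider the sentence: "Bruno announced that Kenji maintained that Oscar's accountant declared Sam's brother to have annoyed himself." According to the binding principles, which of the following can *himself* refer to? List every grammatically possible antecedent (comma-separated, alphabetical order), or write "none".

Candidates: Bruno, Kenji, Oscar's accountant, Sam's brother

Sam's brother

*himself* is a reflexive; Principle A requires it to be bound within its binding domain — the clause headed by 'annoyed'.
— Bruno: subject of the matrix clause; c-commands the reflexive but lies outside its binding domain — cannot bind it (Principle A).
— Kenji: subject of the clause headed by 'maintained'; c-commands the reflexive but lies outside its binding domain — cannot bind it (Principle A).
— Oscar's accountant: subject of the clause headed by 'declared'; c-commands the reflexive but lies outside its binding domain — cannot bind it (Principle A).
— Sam's brother: subject of the clause headed by 'annoyed'; c-commands the reflexive within its binding domain — allowed (Principle A).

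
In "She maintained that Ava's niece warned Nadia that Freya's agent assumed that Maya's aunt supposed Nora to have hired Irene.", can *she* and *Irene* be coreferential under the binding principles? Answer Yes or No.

No

*Irene* is an R-expression; Principle C requires it to be free (not bound by any c-commanding expression).
— she: subject of the matrix clause; the pronoun c-commands the R-expression — coreference blocked (Principle C).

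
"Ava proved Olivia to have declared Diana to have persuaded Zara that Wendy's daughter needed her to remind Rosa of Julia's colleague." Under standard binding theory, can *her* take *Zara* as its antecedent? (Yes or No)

*her* is a pronoun; Principle B requires it to be free in its binding domain — the clause headed by 'needed'.
— Zara: object of the clause headed by 'persuaded'; c-commands the pronoun but lies outside its binding domain — allowed.

Yes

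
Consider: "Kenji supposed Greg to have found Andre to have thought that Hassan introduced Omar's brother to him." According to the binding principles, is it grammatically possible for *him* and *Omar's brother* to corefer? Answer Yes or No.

No

*him* is a pronoun; Principle B requires it to be free in its binding domain — the clause headed by 'introduced'.
— Omar's brother: object of the clause headed by 'introduced'; c-commands the pronoun within its binding domain — blocked (Principle B).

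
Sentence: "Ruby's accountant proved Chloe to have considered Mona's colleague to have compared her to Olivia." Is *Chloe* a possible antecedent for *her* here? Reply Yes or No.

*her* is a pronoun; Principle B requires it to be free in its binding domain — the clause headed by 'compared'.
— Chloe: subject of the clause headed by 'considered'; c-commands the pronoun but lies outside its binding domain — allowed.

Yes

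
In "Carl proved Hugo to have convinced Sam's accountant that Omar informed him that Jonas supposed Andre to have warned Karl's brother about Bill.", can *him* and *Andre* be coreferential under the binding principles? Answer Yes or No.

No

*Andre* is an R-expression; Principle C requires it to be free (not bound by any c-commanding expression).
— him: object of the clause headed by 'informed'; the pronoun c-commands the R-expression — coreference blocked (Principle C).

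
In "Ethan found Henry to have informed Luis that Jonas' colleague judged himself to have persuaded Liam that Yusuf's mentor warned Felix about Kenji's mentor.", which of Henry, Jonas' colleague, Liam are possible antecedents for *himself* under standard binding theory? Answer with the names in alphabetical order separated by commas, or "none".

Jonas' colleague

*himself* is a reflexive; Principle A requires it to be bound within its binding domain — the clause headed by 'judged'.
— Henry: subject of the clause headed by 'informed'; c-commands the reflexive but lies outside its binding domain — cannot bind it (Principle A).
— Jonas' colleague: subject of the clause headed by 'judged'; c-commands the reflexive within its binding domain — allowed (Principle A).
— Liam: object of the clause headed by 'persuaded'; does not c-command the reflexive — cannot bind it (Principle A).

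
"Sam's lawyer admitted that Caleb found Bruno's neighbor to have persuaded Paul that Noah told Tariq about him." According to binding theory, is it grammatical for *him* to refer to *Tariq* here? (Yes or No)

No

*Tariq* is an R-expression; Principle C requires it to be free (not bound by any c-commanding expression).
— him: second object of the clause headed by 'told'; the R-expression locally c-commands the pronoun — coreference blocked (Principle B on the pronoun).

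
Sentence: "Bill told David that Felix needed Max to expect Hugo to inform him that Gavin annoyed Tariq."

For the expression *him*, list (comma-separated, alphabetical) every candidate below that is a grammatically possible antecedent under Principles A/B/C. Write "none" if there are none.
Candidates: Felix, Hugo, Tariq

*him* is a pronoun; Principle B requires it to be free in its binding domain — the clause headed by 'inform'.
— Felix: subject of the clause headed by 'needed'; c-commands the pronoun but lies outside its binding domain — allowed.
— Hugo: subject of the clause headed by 'inform'; c-commands the pronoun within its binding domain — blocked (Principle B).
— Tariq: object of the clause headed by 'annoyed'; is c-commanded by the pronoun; coreference would bind this R-expression — blocked (Principle C).

Felix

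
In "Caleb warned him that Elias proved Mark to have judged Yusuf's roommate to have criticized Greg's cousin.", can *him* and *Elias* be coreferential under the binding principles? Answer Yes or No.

No

*Elias* is an R-expression; Principle C requires it to be free (not bound by any c-commanding expression).
— him: object of the matrix clause; the pronoun c-commands the R-expression — coreference blocked (Principle C).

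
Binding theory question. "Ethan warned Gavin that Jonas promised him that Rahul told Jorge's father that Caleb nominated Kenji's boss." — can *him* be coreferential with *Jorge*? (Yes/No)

No

*him* is a pronoun; Principle B requires it to be free in its binding domain — the clause headed by 'promised'.
— Jorge: possessor inside the object DP of the clause headed by 'told'; is c-commanded by the pronoun; coreference would bind this R-expression — blocked (Principle C).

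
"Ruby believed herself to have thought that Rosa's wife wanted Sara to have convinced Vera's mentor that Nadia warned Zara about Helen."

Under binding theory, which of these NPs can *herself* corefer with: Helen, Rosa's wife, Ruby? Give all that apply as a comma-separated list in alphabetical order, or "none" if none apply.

*herself* is a reflexive; Principle A requires it to be bound within its binding domain — the matrix clause.
— Helen: second object of the clause headed by 'warned'; does not c-command the reflexive — cannot bind it (Principle A).
— Rosa's wife: subject of the clause headed by 'wanted'; does not c-command the reflexive — cannot bind it (Principle A).
— Ruby: subject of the matrix clause; c-commands the reflexive within its binding domain — allowed (Principle A).

Ruby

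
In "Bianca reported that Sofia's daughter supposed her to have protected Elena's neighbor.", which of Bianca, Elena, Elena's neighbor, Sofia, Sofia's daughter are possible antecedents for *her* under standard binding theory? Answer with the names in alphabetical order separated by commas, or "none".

*her* is a pronoun; Principle B requires it to be free in its binding domain — the clause headed by 'supposed'.
— Bianca: subject of the matrix clause; c-commands the pronoun but lies outside its binding domain — allowed.
— Elena: possessor inside the object DP of the clause headed by 'protected'; is c-commanded by the pronoun; coreference would bind this R-expression — blocked (Principle C).
— Elena's neighbor: object of the clause headed by 'protected'; is c-commanded by the pronoun; coreference would bind this R-expression — blocked (Principle C).
— Sofia: possessor inside the subject DP of the clause headed by 'supposed'; does not c-command the pronoun — Principle B does not apply; allowed.
— Sofia's daughter: subject of the clause headed by 'supposed'; c-commands the pronoun within its binding domain — blocked (Principle B).

Bianca, Sofia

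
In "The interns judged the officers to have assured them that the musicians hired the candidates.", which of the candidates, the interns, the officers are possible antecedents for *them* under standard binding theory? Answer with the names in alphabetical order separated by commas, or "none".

*them* is a pronoun; Principle B requires it to be free in its binding domain — the clause headed by 'assured'.
— the candidates: object of the clause headed by 'hired'; is c-commanded by the pronoun; coreference would bind this R-expression — blocked (Principle C).
— the interns: subject of the matrix clause; c-commands the pronoun but lies outside its binding domain — allowed.
— the officers: subject of the clause headed by 'assured'; c-commands the pronoun within its binding domain — blocked (Principle B).

the interns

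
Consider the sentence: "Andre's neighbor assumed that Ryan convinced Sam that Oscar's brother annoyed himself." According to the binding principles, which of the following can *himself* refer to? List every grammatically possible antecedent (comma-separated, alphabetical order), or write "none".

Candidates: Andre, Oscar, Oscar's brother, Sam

*himself* is a reflexive; Principle A requires it to be bound within its binding domain — the clause headed by 'annoyed'.
— Andre: possessor inside the subject DP of the matrix clause; does not c-command the reflexive — cannot bind it (Principle A).
— Oscar: possessor inside the subject DP of the clause headed by 'annoyed'; does not c-command the reflexive — cannot bind it (Principle A).
— Oscar's brother: subject of the clause headed by 'annoyed'; c-commands the reflexive within its binding domain — allowed (Principle A).
— Sam: object of the clause headed by 'convinced'; c-commands the reflexive but lies outside its binding domain — cannot bind it (Principle A).

Oscar's brother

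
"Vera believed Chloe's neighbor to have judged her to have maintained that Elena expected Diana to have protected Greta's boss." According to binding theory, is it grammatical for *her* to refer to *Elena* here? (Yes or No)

*Elena* is an R-expression; Principle C requires it to be free (not bound by any c-commanding expression).
— her: subject of the clause headed by 'maintained'; the pronoun c-commands the R-expression — coreference blocked (Principle C).

No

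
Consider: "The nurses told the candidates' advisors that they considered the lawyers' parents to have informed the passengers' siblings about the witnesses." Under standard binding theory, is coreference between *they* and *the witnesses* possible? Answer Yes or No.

No

*the witnesses* is an R-expression; Principle C requires it to be free (not bound by any c-commanding expression).
— they: subject of the clause headed by 'considered'; the pronoun c-commands the R-expression — coreference blocked (Principle C).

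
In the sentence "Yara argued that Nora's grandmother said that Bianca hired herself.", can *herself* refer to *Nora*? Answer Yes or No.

No

*herself* is a reflexive; Principle A requires it to be bound within its binding domain — the clause headed by 'hired'.
— Nora: possessor inside the subject DP of the clause headed by 'said'; does not c-command the reflexive — cannot bind it (Principle A).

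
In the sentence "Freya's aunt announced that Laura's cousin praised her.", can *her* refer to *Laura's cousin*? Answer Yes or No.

*her* is a pronoun; Principle B requires it to be free in its binding domain — the clause headed by 'praised'.
— Laura's cousin: subject of the clause headed by 'praised'; c-commands the pronoun within its binding domain — blocked (Principle B).

No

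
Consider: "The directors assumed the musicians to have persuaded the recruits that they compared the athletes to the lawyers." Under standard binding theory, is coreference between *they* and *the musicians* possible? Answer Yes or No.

*the musicians* is an R-expression; Principle C requires it to be free (not bound by any c-commanding expression).
— they: subject of the clause headed by 'compared'; the pronoun does not c-command the R-expression — coreference allowed.

Yes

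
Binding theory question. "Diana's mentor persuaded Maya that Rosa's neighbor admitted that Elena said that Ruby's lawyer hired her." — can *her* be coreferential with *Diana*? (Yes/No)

Yes

*her* is a pronoun; Principle B requires it to be free in its binding domain — the clause headed by 'hired'.
— Diana: possessor inside the subject DP of the matrix clause; does not c-command the pronoun — Principle B does not apply; allowed.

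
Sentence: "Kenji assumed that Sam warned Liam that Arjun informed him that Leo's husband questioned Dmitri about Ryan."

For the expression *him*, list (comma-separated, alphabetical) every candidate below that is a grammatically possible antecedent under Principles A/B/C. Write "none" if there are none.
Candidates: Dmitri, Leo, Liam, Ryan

*him* is a pronoun; Principle B requires it to be free in its binding domain — the clause headed by 'informed'.
— Dmitri: object of the clause headed by 'questioned'; is c-commanded by the pronoun; coreference would bind this R-expression — blocked (Principle C).
— Leo: possessor inside the subject DP of the clause headed by 'questioned'; is c-commanded by the pronoun; coreference would bind this R-expression — blocked (Principle C).
— Liam: object of the clause headed by 'warned'; c-commands the pronoun but lies outside its binding domain — allowed.
— Ryan: second object of the clause headed by 'questioned'; is c-commanded by the pronoun; coreference would bind this R-expression — blocked (Principle C).

Liam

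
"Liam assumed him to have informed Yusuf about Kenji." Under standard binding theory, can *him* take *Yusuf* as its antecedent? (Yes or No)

No

*him* is a pronoun; Principle B requires it to be free in its binding domain — the matrix clause.
— Yusuf: object of the clause headed by 'informed'; is c-commanded by the pronoun; coreference would bind this R-expression — blocked (Principle C).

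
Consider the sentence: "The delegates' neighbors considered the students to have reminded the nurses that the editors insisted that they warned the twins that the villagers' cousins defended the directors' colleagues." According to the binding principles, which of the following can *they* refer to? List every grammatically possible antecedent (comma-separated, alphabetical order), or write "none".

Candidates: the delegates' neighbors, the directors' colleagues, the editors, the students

the delegates' neighbors, the editors, the students

*they* is a pronoun; Principle B requires it to be free in its binding domain — the clause headed by 'warned'.
— the delegates' neighbors: subject of the matrix clause; c-commands the pronoun but lies outside its binding domain — allowed.
— the directors' colleagues: object of the clause headed by 'defended'; is c-commanded by the pronoun; coreference would bind this R-expression — blocked (Principle C).
— the editors: subject of the clause headed by 'insisted'; c-commands the pronoun but lies outside its binding domain — allowed.
— the students: subject of the clause headed by 'reminded'; c-commands the pronoun but lies outside its binding domain — allowed.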